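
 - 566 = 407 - 973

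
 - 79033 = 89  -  79122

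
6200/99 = 62+62/99 =62.63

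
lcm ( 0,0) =0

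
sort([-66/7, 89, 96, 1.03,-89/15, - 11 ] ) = [ - 11,-66/7 ,-89/15,1.03,89, 96]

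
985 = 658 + 327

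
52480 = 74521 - 22041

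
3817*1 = 3817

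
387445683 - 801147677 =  - 413701994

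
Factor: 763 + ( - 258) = 5^1*101^1 = 505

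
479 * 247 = 118313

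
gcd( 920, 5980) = 460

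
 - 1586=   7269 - 8855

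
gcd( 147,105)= 21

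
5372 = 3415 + 1957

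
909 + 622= 1531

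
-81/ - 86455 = 81/86455 = 0.00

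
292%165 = 127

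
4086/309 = 13 + 23/103 = 13.22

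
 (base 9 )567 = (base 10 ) 466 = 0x1d2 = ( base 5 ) 3331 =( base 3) 122021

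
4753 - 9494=  -  4741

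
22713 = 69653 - 46940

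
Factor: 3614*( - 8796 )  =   - 31788744 = - 2^3 *3^1*13^1*  139^1 * 733^1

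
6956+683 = 7639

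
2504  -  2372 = 132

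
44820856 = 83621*536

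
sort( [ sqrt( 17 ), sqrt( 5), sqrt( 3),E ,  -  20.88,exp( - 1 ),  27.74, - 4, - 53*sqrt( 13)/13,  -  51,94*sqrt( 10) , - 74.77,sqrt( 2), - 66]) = [ - 74.77,  -  66, - 51, - 20.88,-53*sqrt( 13 ) /13, -4,exp( - 1),sqrt(2 ),sqrt( 3 ),sqrt( 5 ), E, sqrt (17 ),27.74 , 94*sqrt ( 10) ] 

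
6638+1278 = 7916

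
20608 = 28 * 736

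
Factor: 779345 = 5^1 * 7^2*3181^1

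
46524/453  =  102+106/151  =  102.70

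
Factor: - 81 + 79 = - 2^1 = - 2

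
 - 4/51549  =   - 1 + 51545/51549  =  - 0.00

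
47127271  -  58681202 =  - 11553931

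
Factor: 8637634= 2^1*41^1*105337^1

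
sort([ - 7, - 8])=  [-8,-7 ]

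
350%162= 26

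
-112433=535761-648194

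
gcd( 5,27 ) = 1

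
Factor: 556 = 2^2*139^1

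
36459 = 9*4051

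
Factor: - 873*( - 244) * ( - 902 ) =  - 2^3*3^2*11^1*41^1 * 61^1*97^1=-  192136824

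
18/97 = 18/97 = 0.19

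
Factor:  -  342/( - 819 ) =38/91 = 2^1*7^( - 1)*13^( - 1)  *19^1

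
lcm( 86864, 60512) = 5385568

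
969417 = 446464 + 522953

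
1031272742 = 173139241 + 858133501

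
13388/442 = 6694/221 = 30.29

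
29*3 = 87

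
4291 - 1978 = 2313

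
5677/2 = 5677/2=2838.50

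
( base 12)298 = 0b110010100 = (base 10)404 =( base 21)J5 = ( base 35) bj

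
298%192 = 106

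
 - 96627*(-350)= 33819450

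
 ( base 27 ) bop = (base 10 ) 8692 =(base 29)a9l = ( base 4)2013310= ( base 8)20764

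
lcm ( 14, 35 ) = 70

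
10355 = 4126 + 6229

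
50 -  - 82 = 132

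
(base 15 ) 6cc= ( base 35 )192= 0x606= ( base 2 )11000000110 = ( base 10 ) 1542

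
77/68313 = 11/9759 = 0.00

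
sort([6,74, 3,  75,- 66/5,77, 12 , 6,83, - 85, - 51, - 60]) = [ - 85, - 60, - 51, - 66/5, 3,6, 6, 12,74,75, 77, 83]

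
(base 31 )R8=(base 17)2fc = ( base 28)125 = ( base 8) 1515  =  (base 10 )845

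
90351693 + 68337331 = 158689024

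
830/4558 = 415/2279 = 0.18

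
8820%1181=553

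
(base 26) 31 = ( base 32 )2f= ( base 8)117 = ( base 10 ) 79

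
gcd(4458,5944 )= 1486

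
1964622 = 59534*33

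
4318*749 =3234182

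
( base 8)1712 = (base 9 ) 1287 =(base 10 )970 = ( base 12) 68a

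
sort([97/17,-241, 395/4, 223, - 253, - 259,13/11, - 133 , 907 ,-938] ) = [  -  938, - 259,  -  253, - 241, - 133,13/11,97/17, 395/4, 223, 907 ]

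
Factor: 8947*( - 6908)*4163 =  - 2^2*11^1*23^2*157^1*181^1*389^1 =-  257297861788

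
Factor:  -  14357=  - 7^2*293^1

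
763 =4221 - 3458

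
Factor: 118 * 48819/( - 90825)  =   - 2^1*5^(-2) * 7^( - 1) * 59^1* 173^( - 1)*16273^1 = - 1920214/30275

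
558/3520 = 279/1760 = 0.16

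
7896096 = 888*8892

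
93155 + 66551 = 159706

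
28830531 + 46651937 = 75482468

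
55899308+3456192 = 59355500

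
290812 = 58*5014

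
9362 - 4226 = 5136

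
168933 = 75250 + 93683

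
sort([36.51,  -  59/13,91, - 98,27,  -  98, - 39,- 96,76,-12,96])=[ - 98 , - 98,-96,-39, - 12, - 59/13, 27,36.51,76,91, 96 ] 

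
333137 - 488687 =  - 155550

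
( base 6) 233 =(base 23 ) 41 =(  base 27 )3c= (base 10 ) 93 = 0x5D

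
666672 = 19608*34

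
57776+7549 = 65325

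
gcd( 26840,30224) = 8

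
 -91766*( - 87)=7983642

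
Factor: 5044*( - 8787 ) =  - 44321628 = - 2^2*3^1*13^1*29^1 *97^1*101^1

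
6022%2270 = 1482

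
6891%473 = 269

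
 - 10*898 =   -  8980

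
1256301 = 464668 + 791633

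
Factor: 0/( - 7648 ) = 0  =  0^1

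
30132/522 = 1674/29=57.72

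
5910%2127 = 1656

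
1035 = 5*207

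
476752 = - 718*( - 664)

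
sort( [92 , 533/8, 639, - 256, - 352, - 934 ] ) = [ - 934, - 352, - 256, 533/8, 92,  639 ] 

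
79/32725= 79/32725 = 0.00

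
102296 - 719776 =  - 617480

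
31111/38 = 31111/38 = 818.71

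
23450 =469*50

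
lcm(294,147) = 294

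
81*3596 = 291276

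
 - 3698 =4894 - 8592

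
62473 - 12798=49675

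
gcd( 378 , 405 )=27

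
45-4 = 41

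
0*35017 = 0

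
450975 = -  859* (-525)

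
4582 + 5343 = 9925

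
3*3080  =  9240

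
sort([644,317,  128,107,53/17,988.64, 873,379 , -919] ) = [  -  919, 53/17, 107,128, 317,379,644,873, 988.64]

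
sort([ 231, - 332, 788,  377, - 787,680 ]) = [  -  787,  -  332,  231,377,680,788]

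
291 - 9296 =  - 9005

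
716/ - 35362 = - 358/17681 = -  0.02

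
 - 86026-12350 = -98376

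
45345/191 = 45345/191 = 237.41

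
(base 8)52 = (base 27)1f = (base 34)18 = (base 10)42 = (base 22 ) 1K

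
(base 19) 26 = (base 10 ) 44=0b101100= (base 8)54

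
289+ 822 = 1111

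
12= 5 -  - 7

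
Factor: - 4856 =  - 2^3*607^1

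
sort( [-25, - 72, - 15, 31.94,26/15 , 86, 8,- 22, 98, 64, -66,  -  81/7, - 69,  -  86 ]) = [ - 86,- 72, - 69, - 66, - 25, - 22, - 15,- 81/7, 26/15, 8, 31.94,64, 86,98 ] 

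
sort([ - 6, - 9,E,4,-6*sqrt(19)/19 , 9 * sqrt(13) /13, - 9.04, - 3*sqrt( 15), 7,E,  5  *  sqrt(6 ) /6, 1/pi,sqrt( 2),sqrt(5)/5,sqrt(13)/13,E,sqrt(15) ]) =[ - 3*sqrt(15 ), - 9.04 , - 9,-6,-6*sqrt(19 )/19, sqrt(13 ) /13,1/pi,sqrt ( 5)/5,sqrt( 2),5*sqrt( 6)/6,9*sqrt(13) /13,E  ,  E,E,sqrt( 15),4,7 ]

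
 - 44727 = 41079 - 85806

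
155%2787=155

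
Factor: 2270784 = 2^6 * 3^1*11827^1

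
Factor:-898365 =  - 3^1*5^1*13^1*17^1*271^1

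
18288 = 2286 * 8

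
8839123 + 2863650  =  11702773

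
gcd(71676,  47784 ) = 23892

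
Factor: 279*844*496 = 116796096 = 2^6*3^2*31^2*211^1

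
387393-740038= -352645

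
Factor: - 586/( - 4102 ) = 7^( - 1) =1/7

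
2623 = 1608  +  1015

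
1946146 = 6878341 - 4932195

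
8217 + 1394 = 9611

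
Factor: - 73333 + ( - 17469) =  - 2^1 * 83^1*547^1 = - 90802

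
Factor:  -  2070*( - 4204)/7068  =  2^1*3^1*5^1*19^( - 1 ) * 23^1* 31^( - 1 )*1051^1 = 725190/589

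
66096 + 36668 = 102764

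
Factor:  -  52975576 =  - 2^3*29^1*389^1*587^1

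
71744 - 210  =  71534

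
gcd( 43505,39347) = 77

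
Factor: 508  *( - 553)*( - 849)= 238504476 = 2^2*3^1*7^1*79^1*127^1*283^1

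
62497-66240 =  - 3743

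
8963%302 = 205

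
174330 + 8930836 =9105166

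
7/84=1/12 = 0.08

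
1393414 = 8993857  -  7600443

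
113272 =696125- 582853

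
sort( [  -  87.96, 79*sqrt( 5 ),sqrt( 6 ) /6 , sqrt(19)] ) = [ - 87.96, sqrt( 6)/6,sqrt(19),79*sqrt (5 )] 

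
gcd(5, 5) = 5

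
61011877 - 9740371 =51271506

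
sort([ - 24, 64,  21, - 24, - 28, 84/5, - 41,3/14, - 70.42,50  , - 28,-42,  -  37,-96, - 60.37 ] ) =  [ - 96,-70.42, - 60.37,-42 ,- 41, - 37, - 28, - 28,-24, - 24, 3/14,84/5, 21, 50, 64 ]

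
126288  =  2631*48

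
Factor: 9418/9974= 17^1*277^1*4987^( - 1)=4709/4987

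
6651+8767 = 15418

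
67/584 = 67/584 = 0.11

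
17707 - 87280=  - 69573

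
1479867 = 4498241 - 3018374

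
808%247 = 67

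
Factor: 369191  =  369191^1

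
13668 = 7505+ 6163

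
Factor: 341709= 3^1*113903^1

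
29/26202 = 29/26202 = 0.00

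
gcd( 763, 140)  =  7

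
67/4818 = 67/4818 = 0.01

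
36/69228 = 1/1923= 0.00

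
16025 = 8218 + 7807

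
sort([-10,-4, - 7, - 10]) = [ - 10, - 10, - 7,-4 ] 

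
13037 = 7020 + 6017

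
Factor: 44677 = 43^1*1039^1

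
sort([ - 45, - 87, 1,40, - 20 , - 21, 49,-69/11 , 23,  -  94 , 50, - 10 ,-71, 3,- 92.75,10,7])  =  [ - 94, - 92.75, - 87, - 71 , - 45, - 21, - 20, - 10,  -  69/11, 1, 3,7,10,23 , 40,  49, 50]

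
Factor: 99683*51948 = 2^2*3^3*13^1*37^1*83^1*1201^1 = 5178332484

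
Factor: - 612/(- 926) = 2^1*3^2*17^1*463^( - 1)  =  306/463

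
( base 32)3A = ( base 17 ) 64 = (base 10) 106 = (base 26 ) 42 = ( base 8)152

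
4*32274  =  129096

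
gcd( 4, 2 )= 2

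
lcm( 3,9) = 9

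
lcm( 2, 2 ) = 2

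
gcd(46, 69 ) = 23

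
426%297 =129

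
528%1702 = 528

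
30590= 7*4370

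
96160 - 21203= 74957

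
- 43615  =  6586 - 50201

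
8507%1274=863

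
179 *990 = 177210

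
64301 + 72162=136463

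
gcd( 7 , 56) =7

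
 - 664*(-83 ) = 55112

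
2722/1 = 2722 = 2722.00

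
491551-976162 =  - 484611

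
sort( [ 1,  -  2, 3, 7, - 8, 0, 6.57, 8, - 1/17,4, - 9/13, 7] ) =[ - 8, - 2,-9/13, - 1/17,0, 1 , 3, 4,6.57,7, 7, 8 ]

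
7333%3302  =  729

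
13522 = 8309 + 5213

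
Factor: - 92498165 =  -5^1*18499633^1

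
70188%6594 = 4248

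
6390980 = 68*93985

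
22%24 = 22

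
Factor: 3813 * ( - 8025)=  - 3^2*5^2*31^1*41^1*107^1 = -  30599325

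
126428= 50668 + 75760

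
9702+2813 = 12515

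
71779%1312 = 931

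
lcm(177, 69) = 4071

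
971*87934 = 85383914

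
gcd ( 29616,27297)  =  3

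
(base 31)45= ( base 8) 201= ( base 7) 243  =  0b10000001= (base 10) 129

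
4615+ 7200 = 11815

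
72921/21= 3472+3/7 = 3472.43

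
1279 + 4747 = 6026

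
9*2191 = 19719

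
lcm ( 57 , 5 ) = 285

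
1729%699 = 331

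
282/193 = 1 + 89/193 = 1.46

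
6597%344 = 61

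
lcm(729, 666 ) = 53946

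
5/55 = 1/11 = 0.09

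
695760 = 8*86970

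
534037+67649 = 601686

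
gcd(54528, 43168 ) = 2272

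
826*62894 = 51950444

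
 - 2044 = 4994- 7038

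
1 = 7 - 6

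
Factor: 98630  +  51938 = 150568 = 2^3*11^1*29^1*59^1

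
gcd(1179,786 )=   393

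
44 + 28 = 72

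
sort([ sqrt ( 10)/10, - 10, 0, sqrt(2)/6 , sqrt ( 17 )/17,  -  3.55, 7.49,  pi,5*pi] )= [  -  10, - 3.55 , 0,  sqrt(2)/6,sqrt(17 )/17, sqrt(10) /10, pi, 7.49, 5 *pi]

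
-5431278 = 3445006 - 8876284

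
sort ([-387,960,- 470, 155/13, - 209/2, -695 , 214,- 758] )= [ - 758, - 695 , - 470,-387, - 209/2,  155/13, 214,960]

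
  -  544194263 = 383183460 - 927377723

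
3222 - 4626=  - 1404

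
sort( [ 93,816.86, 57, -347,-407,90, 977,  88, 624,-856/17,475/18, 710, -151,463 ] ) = [  -  407, - 347,- 151,- 856/17, 475/18, 57, 88, 90, 93, 463, 624,710, 816.86, 977]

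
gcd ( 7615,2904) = 1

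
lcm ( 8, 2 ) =8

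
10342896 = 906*11416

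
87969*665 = 58499385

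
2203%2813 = 2203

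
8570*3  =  25710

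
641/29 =22 + 3/29  =  22.10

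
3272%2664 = 608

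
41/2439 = 41/2439 =0.02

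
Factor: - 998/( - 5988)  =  2^( - 1)*3^(- 1) = 1/6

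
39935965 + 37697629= 77633594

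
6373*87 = 554451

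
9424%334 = 72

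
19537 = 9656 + 9881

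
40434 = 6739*6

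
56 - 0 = 56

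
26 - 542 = -516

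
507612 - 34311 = 473301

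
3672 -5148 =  - 1476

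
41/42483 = 41/42483= 0.00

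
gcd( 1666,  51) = 17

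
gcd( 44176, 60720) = 176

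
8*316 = 2528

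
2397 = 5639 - 3242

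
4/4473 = 4/4473 =0.00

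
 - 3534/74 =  - 48 + 9/37 = - 47.76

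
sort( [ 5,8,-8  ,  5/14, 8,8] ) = [-8, 5/14 , 5, 8,8, 8]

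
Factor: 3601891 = 41^1*59^1*1489^1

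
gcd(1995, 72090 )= 15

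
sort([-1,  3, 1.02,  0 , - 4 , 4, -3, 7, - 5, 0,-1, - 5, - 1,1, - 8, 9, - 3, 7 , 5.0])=[  -  8, - 5, - 5, - 4,  -  3, - 3 , - 1, - 1,- 1, 0, 0,1,1.02,  3 , 4, 5.0, 7,7,9]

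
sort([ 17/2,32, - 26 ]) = [ - 26, 17/2,32]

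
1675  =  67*25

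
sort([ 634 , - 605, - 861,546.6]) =[ - 861, - 605,546.6, 634 ] 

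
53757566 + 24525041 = 78282607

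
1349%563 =223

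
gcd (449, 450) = 1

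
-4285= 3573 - 7858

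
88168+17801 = 105969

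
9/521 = 9/521= 0.02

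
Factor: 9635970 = 2^1 * 3^1 *5^1*321199^1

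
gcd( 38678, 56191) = 83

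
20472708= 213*96116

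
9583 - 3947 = 5636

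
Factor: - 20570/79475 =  - 2^1*5^( - 1)*11^1*17^(  -  1) = -22/85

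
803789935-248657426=555132509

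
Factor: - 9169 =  - 53^1*173^1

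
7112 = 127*56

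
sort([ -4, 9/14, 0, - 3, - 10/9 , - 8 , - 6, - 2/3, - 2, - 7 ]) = [-8,- 7, -6, - 4,-3, - 2 ,- 10/9, - 2/3,0 , 9/14 ] 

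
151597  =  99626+51971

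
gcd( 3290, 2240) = 70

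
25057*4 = 100228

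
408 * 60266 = 24588528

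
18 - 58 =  - 40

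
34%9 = 7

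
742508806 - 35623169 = 706885637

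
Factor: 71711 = 71711^1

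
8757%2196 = 2169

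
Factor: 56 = 2^3 *7^1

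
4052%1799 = 454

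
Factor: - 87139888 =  - 2^4 * 11^1*495113^1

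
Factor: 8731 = 8731^1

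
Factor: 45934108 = 2^2*11^1*907^1*1151^1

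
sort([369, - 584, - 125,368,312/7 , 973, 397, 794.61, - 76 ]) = [ - 584, - 125,- 76, 312/7, 368,369,397, 794.61, 973 ] 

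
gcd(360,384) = 24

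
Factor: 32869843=2953^1 * 11131^1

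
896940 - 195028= 701912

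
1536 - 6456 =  - 4920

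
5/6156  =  5/6156= 0.00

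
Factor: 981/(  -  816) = -327/272= -2^(- 4)* 3^1*17^(-1)*109^1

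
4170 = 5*834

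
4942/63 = 78 + 4/9 = 78.44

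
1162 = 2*581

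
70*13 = 910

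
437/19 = 23 = 23.00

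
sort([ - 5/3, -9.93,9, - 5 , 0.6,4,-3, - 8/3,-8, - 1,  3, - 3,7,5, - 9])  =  [-9.93, - 9,-8, - 5, - 3, - 3, - 8/3, - 5/3, - 1,0.6,3,  4, 5, 7,9]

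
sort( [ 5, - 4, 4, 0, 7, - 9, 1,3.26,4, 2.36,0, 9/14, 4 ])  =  [ - 9, - 4,  0, 0,9/14,1,2.36,3.26,4,4,4,5,7 ]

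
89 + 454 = 543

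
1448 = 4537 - 3089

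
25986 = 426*61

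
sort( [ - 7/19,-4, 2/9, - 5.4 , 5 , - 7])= [ - 7, - 5.4,-4,-7/19, 2/9  ,  5]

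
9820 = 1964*5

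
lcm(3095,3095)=3095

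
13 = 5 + 8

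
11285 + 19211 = 30496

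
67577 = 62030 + 5547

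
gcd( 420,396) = 12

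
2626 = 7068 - 4442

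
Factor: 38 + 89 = 127 = 127^1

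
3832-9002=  - 5170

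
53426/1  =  53426=53426.00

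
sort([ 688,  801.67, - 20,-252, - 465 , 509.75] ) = [ - 465,  -  252, - 20 , 509.75 , 688, 801.67]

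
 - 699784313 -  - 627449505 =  - 72334808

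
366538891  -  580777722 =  - 214238831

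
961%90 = 61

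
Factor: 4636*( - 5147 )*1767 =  - 2^2*3^1*19^2 * 31^1*61^1*5147^1 = - 42163256364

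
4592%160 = 112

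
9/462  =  3/154 = 0.02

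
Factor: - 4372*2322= -2^3*3^3*43^1* 1093^1 = -10151784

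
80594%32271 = 16052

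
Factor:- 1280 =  - 2^8*5^1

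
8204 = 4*2051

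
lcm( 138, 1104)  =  1104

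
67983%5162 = 877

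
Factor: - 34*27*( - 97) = 2^1*3^3 * 17^1 *97^1 = 89046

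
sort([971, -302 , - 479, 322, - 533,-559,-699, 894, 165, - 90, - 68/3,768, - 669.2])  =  [ - 699, - 669.2,  -  559, - 533, - 479, - 302, - 90, - 68/3, 165,322,768,894,971 ] 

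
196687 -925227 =-728540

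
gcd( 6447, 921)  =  921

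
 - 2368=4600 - 6968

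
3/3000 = 1/1000= 0.00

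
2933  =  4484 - 1551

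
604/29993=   604/29993 = 0.02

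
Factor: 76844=2^2*19211^1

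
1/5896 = 1/5896= 0.00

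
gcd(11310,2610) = 870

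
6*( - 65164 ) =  - 390984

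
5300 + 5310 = 10610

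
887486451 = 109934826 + 777551625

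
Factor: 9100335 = 3^1*5^1*19^1*37^1*863^1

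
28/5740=1/205 = 0.00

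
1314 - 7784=  -  6470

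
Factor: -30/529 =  - 2^1 * 3^1*5^1*23^( - 2 ) 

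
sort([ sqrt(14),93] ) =[ sqrt(14) , 93]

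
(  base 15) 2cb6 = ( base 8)22625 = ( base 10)9621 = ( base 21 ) 10H3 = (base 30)AKL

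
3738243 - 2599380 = 1138863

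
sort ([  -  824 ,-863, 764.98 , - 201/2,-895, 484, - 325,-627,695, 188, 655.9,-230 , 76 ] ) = [-895 ,-863 , - 824,  -  627,  -  325 , - 230,  -  201/2 , 76, 188,484 , 655.9,695, 764.98]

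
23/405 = 23/405 = 0.06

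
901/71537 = 901/71537 =0.01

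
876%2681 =876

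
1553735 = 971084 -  -582651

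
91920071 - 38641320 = 53278751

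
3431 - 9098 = -5667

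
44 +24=68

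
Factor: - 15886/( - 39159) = 2^1 * 3^( - 2) * 13^2* 19^(  -  1)*47^1 * 229^( - 1)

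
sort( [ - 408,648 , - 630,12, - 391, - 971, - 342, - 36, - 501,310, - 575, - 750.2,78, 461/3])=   [-971, - 750.2,-630, - 575,  -  501, -408,-391,  -  342 , - 36, 12, 78,461/3,310,648 ] 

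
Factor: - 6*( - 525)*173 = 2^1*3^2 * 5^2*7^1*173^1= 544950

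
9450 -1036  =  8414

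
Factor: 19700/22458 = 50/57 = 2^1*3^(-1 ) * 5^2*19^( - 1)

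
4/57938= 2/28969 = 0.00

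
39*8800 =343200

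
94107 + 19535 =113642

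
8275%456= 67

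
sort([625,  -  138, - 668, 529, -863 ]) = [ - 863, - 668, - 138,529,  625]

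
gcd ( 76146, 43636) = 2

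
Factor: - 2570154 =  - 2^1*3^1*29^1*14771^1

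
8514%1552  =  754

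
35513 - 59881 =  - 24368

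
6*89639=537834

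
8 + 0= 8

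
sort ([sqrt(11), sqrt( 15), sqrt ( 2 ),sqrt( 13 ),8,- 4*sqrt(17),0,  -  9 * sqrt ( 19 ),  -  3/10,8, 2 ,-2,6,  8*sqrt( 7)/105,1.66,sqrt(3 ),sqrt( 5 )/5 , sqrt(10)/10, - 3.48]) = [ - 9*sqrt(19 ), - 4*sqrt( 17 ),  -  3.48,-2, - 3/10,0,8*sqrt(7)/105,sqrt(10)/10,sqrt(5 )/5, sqrt(2) , 1.66,sqrt( 3),2,sqrt( 11 ), sqrt(13) , sqrt( 15),6,8,8]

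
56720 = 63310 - 6590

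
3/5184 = 1/1728 = 0.00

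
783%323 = 137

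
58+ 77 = 135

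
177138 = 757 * 234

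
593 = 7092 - 6499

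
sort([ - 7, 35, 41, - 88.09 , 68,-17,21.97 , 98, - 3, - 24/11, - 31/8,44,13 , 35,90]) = [- 88.09, - 17,- 7,-31/8, - 3, - 24/11,13 , 21.97,35 , 35, 41,  44,68,90, 98 ]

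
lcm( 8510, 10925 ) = 808450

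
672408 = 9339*72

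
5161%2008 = 1145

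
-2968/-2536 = 371/317 = 1.17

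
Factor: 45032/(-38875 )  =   - 2^3*5^ ( - 3 )*13^1*311^( - 1)*433^1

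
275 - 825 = -550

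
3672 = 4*918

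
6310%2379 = 1552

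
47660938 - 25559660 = 22101278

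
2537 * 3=7611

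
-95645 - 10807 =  - 106452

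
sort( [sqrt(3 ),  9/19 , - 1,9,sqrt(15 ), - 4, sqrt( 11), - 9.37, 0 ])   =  [ - 9.37, - 4,  -  1,0,9/19, sqrt(3 ),sqrt(11),sqrt(15) , 9 ]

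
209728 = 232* 904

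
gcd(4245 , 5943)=849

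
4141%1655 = 831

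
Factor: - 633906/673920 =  - 2^( - 6)*5^( - 1 )*7^1*43^1= - 301/320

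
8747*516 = 4513452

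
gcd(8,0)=8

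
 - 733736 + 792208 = 58472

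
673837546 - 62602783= 611234763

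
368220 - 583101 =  - 214881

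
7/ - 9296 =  -1/1328 = -  0.00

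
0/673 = 0=   0.00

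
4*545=2180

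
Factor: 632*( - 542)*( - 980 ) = 335693120 =2^6*5^1*7^2*79^1 * 271^1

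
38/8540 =19/4270 = 0.00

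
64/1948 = 16/487 = 0.03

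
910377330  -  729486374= 180890956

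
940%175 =65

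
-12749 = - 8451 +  - 4298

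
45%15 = 0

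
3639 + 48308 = 51947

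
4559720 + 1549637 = 6109357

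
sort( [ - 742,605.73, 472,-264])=[ - 742 , - 264,  472,605.73 ] 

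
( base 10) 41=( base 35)16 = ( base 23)1i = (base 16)29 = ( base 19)23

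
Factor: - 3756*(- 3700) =13897200 = 2^4*3^1*5^2*37^1*313^1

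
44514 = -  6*(  -  7419) 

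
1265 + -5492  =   - 4227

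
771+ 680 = 1451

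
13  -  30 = -17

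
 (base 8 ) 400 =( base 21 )c4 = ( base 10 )256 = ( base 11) 213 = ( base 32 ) 80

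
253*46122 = 11668866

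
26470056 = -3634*( - 7284 ) 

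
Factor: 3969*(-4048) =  - 16066512 =-  2^4 * 3^4*7^2*11^1 * 23^1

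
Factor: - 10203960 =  - 2^3*3^1*5^1*13^1*31^1*211^1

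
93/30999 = 31/10333 = 0.00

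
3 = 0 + 3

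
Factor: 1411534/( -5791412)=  - 2^( - 1)  *11^( - 1 ) * 43^( - 1 ) * 239^1*2953^1 * 3061^( - 1) = -705767/2895706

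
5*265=1325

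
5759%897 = 377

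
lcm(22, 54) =594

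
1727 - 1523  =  204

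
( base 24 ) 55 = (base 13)98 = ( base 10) 125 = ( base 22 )5f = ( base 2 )1111101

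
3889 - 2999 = 890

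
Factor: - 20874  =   - 2^1*3^1*7^2*71^1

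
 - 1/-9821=1/9821  =  0.00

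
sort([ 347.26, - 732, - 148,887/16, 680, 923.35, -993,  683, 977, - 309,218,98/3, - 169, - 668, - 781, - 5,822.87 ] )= [ - 993 , - 781, - 732,- 668, - 309, - 169,- 148, - 5,98/3, 887/16, 218,347.26, 680,683, 822.87,923.35, 977] 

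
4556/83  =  4556/83  =  54.89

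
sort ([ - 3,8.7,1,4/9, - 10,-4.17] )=[ - 10, -4.17, - 3, 4/9,  1,8.7]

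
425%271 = 154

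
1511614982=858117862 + 653497120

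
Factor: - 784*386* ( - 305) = 2^5*5^1*7^2*61^1*193^1 = 92300320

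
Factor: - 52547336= - 2^3*6568417^1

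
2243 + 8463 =10706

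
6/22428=1/3738 = 0.00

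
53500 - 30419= 23081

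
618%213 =192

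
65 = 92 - 27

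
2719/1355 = 2+9/1355  =  2.01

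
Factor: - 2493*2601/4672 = - 6484293/4672  =  - 2^( - 6)*3^4*17^2*73^(-1)*277^1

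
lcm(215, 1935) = 1935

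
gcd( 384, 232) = 8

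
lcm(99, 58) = 5742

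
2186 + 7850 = 10036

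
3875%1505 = 865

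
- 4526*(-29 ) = 131254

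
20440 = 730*28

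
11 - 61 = -50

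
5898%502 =376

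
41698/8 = 20849/4 = 5212.25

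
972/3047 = 972/3047 = 0.32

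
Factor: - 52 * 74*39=-150072=-  2^3*3^1*13^2*37^1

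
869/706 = 869/706 = 1.23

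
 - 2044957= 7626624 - 9671581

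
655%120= 55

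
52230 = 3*17410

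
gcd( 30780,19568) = 4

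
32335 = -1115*( - 29)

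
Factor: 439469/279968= 2^( -5 )*13^( - 1)*653^1= 653/416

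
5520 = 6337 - 817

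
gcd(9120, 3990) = 570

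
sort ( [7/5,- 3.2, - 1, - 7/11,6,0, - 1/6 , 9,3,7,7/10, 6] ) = [ - 3.2, - 1, - 7/11  , - 1/6,0,7/10, 7/5, 3,6, 6,7, 9 ] 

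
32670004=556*58759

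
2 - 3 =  - 1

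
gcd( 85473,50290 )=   1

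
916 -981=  - 65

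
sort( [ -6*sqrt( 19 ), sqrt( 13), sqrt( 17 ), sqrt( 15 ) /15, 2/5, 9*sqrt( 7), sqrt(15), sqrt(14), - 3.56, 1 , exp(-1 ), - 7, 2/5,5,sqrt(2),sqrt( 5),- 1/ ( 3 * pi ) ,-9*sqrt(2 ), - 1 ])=[  -  6*sqrt( 19), - 9*sqrt( 2 ), - 7,- 3.56, - 1, - 1/( 3*pi ), sqrt( 15) /15, exp (  -  1 ), 2/5, 2/5,1, sqrt( 2),sqrt( 5),sqrt( 13 ), sqrt( 14 ),sqrt(15 ) , sqrt( 17 ) , 5, 9 * sqrt( 7) ]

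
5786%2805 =176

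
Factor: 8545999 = 7^1*11^1*41^1 *2707^1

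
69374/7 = 9910 + 4/7 = 9910.57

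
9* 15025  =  135225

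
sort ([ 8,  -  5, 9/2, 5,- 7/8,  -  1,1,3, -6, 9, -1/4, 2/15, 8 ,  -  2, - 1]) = [ - 6, - 5,  -  2, - 1,-1,  -  7/8,-1/4,2/15 , 1, 3, 9/2,5, 8, 8,9 ] 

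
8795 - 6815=1980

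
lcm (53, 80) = 4240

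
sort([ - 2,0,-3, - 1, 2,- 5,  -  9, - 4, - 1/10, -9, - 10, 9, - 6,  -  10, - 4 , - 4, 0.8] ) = [ - 10 , - 10,  -  9,- 9, - 6, - 5,  -  4  , - 4,-4,  -  3, -2 ,  -  1, - 1/10, 0, 0.8,2 , 9]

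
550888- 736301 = - 185413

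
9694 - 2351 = 7343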